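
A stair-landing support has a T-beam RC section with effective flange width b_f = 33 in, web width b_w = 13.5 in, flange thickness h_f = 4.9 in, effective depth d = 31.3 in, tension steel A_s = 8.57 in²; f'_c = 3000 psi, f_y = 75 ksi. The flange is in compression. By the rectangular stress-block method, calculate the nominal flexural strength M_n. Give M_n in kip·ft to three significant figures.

M_n ≈ 1430 kip·ft

Tension: T = A_s f_y = 8.57 × 75 = 642.75 kips.
Try a within the flange: a = T/(0.85 f'_c b_f) = 642.75/(0.85 × 3 × 33) = 7.638 in.
a = 7.638 > h_f = 4.9 in: the block extends into the web. Split into flange-overhang and web parts.
C_f = 0.85 f'_c (b_f − b_w) h_f = 0.85 × 3 × (33 − 13.5) × 4.9 = 243.7 kips.
Remaining web compression depth: a_w = (T − C_f)/(0.85 f'_c b_w) = (642.75 − 243.7)/(0.85 × 3 × 13.5) = 11.592 in.
M_n = C_f(d − h_f/2) + (T − C_f)(d − a_w/2) = 243.7 × (31.3 − 2.45) + 399.05 × (31.3 − 5.796) = 7030.7 + 10177.4 = 17208.1 kip·in.
M_n = 17208.1/12 = 1434.01 kip·ft.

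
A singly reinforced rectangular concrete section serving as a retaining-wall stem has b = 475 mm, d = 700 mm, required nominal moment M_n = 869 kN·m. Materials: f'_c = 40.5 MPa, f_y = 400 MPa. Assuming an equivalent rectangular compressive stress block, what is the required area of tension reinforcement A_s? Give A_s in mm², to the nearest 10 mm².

With M_n = 0.85 f'_c a b (d − a/2), solve the quadratic for a:
a = d − √(d² − 2M_n/(0.85 f'_c b)) = 700 − √(700² − 2 × 869×10⁶/(0.85 × 40.5 × 475)) = 80.55 mm.
A_s = 0.85 f'_c a b / f_y = 0.85 × 40.5 × 80.55 × 475 / 400 = 3292.9 mm².

A_s ≈ 3290 mm²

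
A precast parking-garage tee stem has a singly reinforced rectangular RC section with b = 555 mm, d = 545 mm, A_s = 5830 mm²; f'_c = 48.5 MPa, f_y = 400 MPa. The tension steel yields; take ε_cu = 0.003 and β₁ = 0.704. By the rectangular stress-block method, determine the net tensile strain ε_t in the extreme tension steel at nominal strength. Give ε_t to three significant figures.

a = A_s f_y/(0.85 f'_c b) = 101.92 mm.
β₁ = 0.704, so c = a/β₁ = 101.92/0.704 = 144.77 mm.
From the linear strain diagram with ε_cu = 0.003: ε_t = 0.003 (d − c)/c = 0.003 × (545 − 144.77)/144.77 = 0.00829.
Since ε_t ≥ 0.005, the section is tension-controlled.

ε_t ≈ 0.00829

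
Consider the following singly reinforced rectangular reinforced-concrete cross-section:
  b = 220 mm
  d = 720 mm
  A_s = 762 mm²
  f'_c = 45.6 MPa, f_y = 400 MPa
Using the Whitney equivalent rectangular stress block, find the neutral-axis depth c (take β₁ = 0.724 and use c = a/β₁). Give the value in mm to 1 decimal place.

c ≈ 49.4 mm

T = A_s f_y = 762 × 400 = 304800 N = 304.8 kN.
Setting C = 0.85 f'_c a b equal to T: a = 304800/(0.85 × 45.6 × 220) = 35.744 mm.
With β₁ = 0.724, c = a/β₁ = 35.744/0.724 = 49.4 mm.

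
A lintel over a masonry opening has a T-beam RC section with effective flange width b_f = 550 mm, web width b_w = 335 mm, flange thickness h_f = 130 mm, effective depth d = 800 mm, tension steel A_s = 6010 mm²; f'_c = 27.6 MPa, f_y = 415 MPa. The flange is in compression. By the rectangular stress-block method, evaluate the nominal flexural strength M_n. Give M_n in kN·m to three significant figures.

M_n ≈ 1740 kN·m

Tension: T = A_s f_y = 6010 × 415 = 2494150 N.
Try a within the flange: a = T/(0.85 f'_c b_f) = 2494150/(0.85 × 27.6 × 550) = 193.30 mm.
a = 193.30 > h_f = 130 mm: the block extends into the web. Split into flange-overhang and web parts.
C_f = 0.85 f'_c (b_f − b_w) h_f = 0.85 × 27.6 × (550 − 335) × 130 = 655707 N.
Remaining web compression depth: a_w = (T − C_f)/(0.85 f'_c b_w) = (2494150 − 655707)/(0.85 × 27.6 × 335) = 233.93 mm.
M_n = C_f(d − h_f/2) + (T − C_f)(d − a_w/2) = 655707 × (800 − 65) + 1838443 × (800 − 116.965) = 481.94 + 1255.72 = 1737.66 × 10⁶ N·mm.
M_n = 1737.66 kN·m.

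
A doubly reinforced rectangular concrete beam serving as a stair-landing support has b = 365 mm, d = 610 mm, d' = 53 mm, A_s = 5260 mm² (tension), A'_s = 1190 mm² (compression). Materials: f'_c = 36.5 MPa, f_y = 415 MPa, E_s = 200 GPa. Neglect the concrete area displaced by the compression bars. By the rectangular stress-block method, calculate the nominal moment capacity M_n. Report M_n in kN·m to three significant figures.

M_n ≈ 1180 kN·m

Assume both tension and compression steel yield.
Net tension couple steel: A_s − A'_s = 4070 mm².
a = (A_s − A'_s) f_y / (0.85 f'_c b) = 1689050/(0.85 × 36.5 × 365) = 149.16 mm.
c = a/β₁ = 149.16/0.789 = 189.05 mm; ε'_s = 0.003(c − d')/c = 0.0022 ≥ f_y/E_s = 0.0021, so compression steel does yield.
M_n = (A_s − A'_s) f_y (d − a/2) + A'_s f_y (d − d') = [1689050 × (610 − 74.58) + 493850 × (610 − 53)] × 10⁻⁶ = 904.35 + 275.07 = 1179.42 kN·m.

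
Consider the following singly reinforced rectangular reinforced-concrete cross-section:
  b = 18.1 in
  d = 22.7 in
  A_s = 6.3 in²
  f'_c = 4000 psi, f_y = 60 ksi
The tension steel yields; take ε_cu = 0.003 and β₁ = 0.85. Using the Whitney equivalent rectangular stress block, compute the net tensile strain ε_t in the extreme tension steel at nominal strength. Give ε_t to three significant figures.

a = A_s f_y/(0.85 f'_c b) = 6.142 in.
β₁ = 0.85, so c = a/β₁ = 6.142/0.85 = 7.226 in.
From the linear strain diagram with ε_cu = 0.003: ε_t = 0.003 (d − c)/c = 0.003 × (22.7 − 7.226)/7.226 = 0.00642.
Since ε_t ≥ 0.005, the section is tension-controlled.

ε_t ≈ 0.00642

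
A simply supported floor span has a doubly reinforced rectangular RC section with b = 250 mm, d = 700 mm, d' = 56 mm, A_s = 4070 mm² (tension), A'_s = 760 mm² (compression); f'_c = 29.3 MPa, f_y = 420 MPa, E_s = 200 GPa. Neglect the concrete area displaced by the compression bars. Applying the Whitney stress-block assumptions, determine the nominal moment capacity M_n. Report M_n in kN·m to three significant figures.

Assume both tension and compression steel yield.
Net tension couple steel: A_s − A'_s = 3310 mm².
a = (A_s − A'_s) f_y / (0.85 f'_c b) = 1390200/(0.85 × 29.3 × 250) = 223.28 mm.
c = a/β₁ = 223.28/0.841 = 265.49 mm; ε'_s = 0.003(c − d')/c = 0.0024 ≥ f_y/E_s = 0.0021, so compression steel does yield.
M_n = (A_s − A'_s) f_y (d − a/2) + A'_s f_y (d − d') = [1390200 × (700 − 111.64) + 319200 × (700 − 56)] × 10⁻⁶ = 817.94 + 205.56 = 1023.50 kN·m.

M_n ≈ 1020 kN·m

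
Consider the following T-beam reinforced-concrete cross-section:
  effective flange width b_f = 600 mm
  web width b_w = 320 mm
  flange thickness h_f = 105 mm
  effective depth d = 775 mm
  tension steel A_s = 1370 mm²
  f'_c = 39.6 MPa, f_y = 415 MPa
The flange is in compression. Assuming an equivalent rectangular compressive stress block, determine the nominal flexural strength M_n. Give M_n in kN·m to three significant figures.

Tension: T = A_s f_y = 1370 × 415 = 568550 N.
Try a within the flange: a = T/(0.85 f'_c b_f) = 568550/(0.85 × 39.6 × 600) = 28.15 mm.
Since a = 28.15 ≤ h_f = 105 mm, the stress block lies entirely in the flange; analyse as a rectangular beam of width b_f.
M_n = T(d − a/2) = 568550 × (775 − 14.075) = 432.62 × 10⁶ N·mm.
M_n = 432.62 kN·m.

M_n ≈ 433 kN·m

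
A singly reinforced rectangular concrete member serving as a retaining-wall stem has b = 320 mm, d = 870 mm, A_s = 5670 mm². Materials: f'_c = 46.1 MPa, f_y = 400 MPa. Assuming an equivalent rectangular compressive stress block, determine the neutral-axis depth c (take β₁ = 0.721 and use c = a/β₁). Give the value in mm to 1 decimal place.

T = A_s f_y = 5670 × 400 = 2268000 N = 2268 kN.
Setting C = 0.85 f'_c a b equal to T: a = 2268000/(0.85 × 46.1 × 320) = 180.873 mm.
With β₁ = 0.721, c = a/β₁ = 180.873/0.721 = 250.9 mm.

c ≈ 250.9 mm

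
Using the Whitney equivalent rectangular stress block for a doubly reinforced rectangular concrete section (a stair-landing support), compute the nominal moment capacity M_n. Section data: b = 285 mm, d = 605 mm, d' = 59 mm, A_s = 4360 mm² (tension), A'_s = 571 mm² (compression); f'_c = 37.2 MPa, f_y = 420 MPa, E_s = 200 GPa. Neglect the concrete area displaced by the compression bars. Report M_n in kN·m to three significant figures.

M_n ≈ 953 kN·m

Assume both tension and compression steel yield.
Net tension couple steel: A_s − A'_s = 3789 mm².
a = (A_s − A'_s) f_y / (0.85 f'_c b) = 1591380/(0.85 × 37.2 × 285) = 176.59 mm.
c = a/β₁ = 176.59/0.784 = 225.24 mm; ε'_s = 0.003(c − d')/c = 0.0022 ≥ f_y/E_s = 0.0021, so compression steel does yield.
M_n = (A_s − A'_s) f_y (d − a/2) + A'_s f_y (d − d') = [1591380 × (605 − 88.295) + 239820 × (605 − 59)] × 10⁻⁶ = 822.27 + 130.94 = 953.21 kN·m.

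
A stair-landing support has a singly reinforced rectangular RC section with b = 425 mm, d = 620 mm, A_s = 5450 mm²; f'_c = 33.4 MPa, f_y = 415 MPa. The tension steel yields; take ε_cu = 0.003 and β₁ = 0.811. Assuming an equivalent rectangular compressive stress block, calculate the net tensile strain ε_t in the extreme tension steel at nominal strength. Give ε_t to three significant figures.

a = A_s f_y/(0.85 f'_c b) = 187.45 mm.
β₁ = 0.811, so c = a/β₁ = 187.45/0.811 = 231.13 mm.
From the linear strain diagram with ε_cu = 0.003: ε_t = 0.003 (d − c)/c = 0.003 × (620 − 231.13)/231.13 = 0.00505.
Since ε_t ≥ 0.005, the section is tension-controlled.

ε_t ≈ 0.00505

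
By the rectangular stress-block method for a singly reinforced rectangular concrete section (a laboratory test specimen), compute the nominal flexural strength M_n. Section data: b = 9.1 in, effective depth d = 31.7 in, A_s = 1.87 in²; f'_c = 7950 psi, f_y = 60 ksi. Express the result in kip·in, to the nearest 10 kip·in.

M_n ≈ 3450 kip·in

T = A_s f_y = 1.87 × 60 = 112.2 kips.
a = T/(0.85 f'_c b) = 112.2/(0.85 × 7.95 × 9.1) = 1.825 in.
M_n = T(d − a/2) = 112.2 × (31.7 − 0.9125) = 3454.4 kip·in.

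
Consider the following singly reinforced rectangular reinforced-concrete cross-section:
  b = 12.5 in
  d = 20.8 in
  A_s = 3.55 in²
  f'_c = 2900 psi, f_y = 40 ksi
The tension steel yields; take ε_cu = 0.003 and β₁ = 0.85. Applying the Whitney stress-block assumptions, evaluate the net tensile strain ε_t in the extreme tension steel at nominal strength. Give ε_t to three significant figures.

a = A_s f_y/(0.85 f'_c b) = 4.609 in.
β₁ = 0.85, so c = a/β₁ = 4.609/0.85 = 5.422 in.
From the linear strain diagram with ε_cu = 0.003: ε_t = 0.003 (d − c)/c = 0.003 × (20.8 − 5.422)/5.422 = 0.00851.
Since ε_t ≥ 0.005, the section is tension-controlled.

ε_t ≈ 0.00851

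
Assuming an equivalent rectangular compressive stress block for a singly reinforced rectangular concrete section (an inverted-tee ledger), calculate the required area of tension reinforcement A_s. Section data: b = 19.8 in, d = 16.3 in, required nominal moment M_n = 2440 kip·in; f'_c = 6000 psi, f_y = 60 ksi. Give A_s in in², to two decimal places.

A_s ≈ 2.62 in²

From M_n = 0.85 f'_c a b (d − a/2):
a = d − √(d² − 2M_n/(0.85 f'_c b)) = 16.3 − √(16.3² − 2 × 2440/(0.85 × 6 × 19.8)) = 1.557 in.
A_s = 0.85 f'_c a b / f_y = 0.85 × 6 × 1.557 × 19.8 / 60 = 2.620 in².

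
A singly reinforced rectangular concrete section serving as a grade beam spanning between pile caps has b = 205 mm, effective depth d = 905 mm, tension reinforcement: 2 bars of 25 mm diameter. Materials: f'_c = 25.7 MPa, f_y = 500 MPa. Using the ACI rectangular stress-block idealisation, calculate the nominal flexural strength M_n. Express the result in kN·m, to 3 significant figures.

M_n ≈ 417 kN·m

A_s = 2 × 491 = 982 mm².
T = A_s f_y = 982 × 500 = 491000 N = 491 kN.
From C = T: a = T/(0.85 f'_c b) = 491000/(0.85 × 25.7 × 205) = 109.64 mm.
M_n = T(d − a/2) = 491 kN × (905 − 54.82) mm = 417.44 kN·m.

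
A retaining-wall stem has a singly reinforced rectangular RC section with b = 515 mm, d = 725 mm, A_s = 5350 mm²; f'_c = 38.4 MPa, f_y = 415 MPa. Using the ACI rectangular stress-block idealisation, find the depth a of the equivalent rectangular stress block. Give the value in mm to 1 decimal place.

T = A_s f_y = 5350 × 415 = 2220250 N = 2220.25 kN.
Setting C = 0.85 f'_c a b equal to T: a = 2220250/(0.85 × 38.4 × 515) = 132.1 mm.

a ≈ 132.1 mm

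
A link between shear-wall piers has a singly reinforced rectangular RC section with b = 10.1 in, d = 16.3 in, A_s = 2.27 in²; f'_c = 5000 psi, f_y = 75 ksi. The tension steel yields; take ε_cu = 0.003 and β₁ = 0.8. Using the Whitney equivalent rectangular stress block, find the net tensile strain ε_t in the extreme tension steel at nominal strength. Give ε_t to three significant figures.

ε_t ≈ 0.00686

a = A_s f_y/(0.85 f'_c b) = 3.966 in.
β₁ = 0.8, so c = a/β₁ = 3.966/0.8 = 4.958 in.
From the linear strain diagram with ε_cu = 0.003: ε_t = 0.003 (d − c)/c = 0.003 × (16.3 − 4.958)/4.958 = 0.00686.
Since ε_t ≥ 0.005, the section is tension-controlled.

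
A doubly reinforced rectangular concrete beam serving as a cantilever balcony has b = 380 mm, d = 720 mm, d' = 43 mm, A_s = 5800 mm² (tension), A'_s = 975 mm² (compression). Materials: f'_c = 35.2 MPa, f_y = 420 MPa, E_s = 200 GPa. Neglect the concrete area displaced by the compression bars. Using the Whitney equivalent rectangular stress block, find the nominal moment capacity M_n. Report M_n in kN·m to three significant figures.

Assume both tension and compression steel yield.
Net tension couple steel: A_s − A'_s = 4825 mm².
a = (A_s − A'_s) f_y / (0.85 f'_c b) = 2026500/(0.85 × 35.2 × 380) = 178.24 mm.
c = a/β₁ = 178.24/0.799 = 223.08 mm; ε'_s = 0.003(c − d')/c = 0.0024 ≥ f_y/E_s = 0.0021, so compression steel does yield.
M_n = (A_s − A'_s) f_y (d − a/2) + A'_s f_y (d − d') = [2026500 × (720 − 89.12) + 409500 × (720 − 43)] × 10⁻⁶ = 1278.48 + 277.23 = 1555.71 kN·m.

M_n ≈ 1560 kN·m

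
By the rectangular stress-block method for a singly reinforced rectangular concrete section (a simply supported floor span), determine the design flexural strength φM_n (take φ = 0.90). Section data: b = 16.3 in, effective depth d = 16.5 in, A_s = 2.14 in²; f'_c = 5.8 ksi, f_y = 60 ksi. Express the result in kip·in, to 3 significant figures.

T = A_s f_y = 2.14 × 60 = 128.4 kips.
a = T/(0.85 f'_c b) = 128.4/(0.85 × 5.8 × 16.3) = 1.598 in.
M_n = T(d − a/2) = 128.4 × (16.5 − 0.799) = 2016.0 kip·in.
φM_n = 0.90 × 2016.0 = 1814.4 kip·in.

φM_n ≈ 1810 kip·in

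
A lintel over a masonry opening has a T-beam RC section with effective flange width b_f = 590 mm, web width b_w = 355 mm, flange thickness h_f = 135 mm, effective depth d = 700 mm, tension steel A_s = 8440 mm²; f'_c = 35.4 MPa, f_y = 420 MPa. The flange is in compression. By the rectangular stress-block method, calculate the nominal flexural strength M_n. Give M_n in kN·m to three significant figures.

M_n ≈ 2100 kN·m

Tension: T = A_s f_y = 8440 × 420 = 3544800 N.
Try a within the flange: a = T/(0.85 f'_c b_f) = 3544800/(0.85 × 35.4 × 590) = 199.67 mm.
a = 199.67 > h_f = 135 mm: the block extends into the web. Split into flange-overhang and web parts.
C_f = 0.85 f'_c (b_f − b_w) h_f = 0.85 × 35.4 × (590 − 355) × 135 = 954605 N.
Remaining web compression depth: a_w = (T − C_f)/(0.85 f'_c b_w) = (3544800 − 954605)/(0.85 × 35.4 × 355) = 242.48 mm.
M_n = C_f(d − h_f/2) + (T − C_f)(d − a_w/2) = 954605 × (700 − 67.5) + 2590195 × (700 − 121.24) = 603.79 + 1499.10 = 2102.89 × 10⁶ N·mm.
M_n = 2102.89 kN·m.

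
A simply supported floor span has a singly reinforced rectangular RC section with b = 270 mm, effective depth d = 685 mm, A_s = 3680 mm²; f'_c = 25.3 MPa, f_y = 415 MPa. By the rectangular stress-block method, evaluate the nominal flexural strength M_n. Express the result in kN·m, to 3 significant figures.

M_n ≈ 845 kN·m

T = A_s f_y = 3680 × 415 = 1527200 N = 1527.2 kN.
From C = T: a = T/(0.85 f'_c b) = 1527200/(0.85 × 25.3 × 270) = 263.02 mm.
M_n = T(d − a/2) = 1527.2 kN × (685 − 131.51) mm = 845.29 kN·m.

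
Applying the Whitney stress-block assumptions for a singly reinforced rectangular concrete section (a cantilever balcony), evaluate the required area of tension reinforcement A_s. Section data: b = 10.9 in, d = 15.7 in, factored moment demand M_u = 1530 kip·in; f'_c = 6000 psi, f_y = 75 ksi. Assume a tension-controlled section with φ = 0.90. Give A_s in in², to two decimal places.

M_n = M_u/φ = 1530/0.90 = 1700 kip·in.
From M_n = 0.85 f'_c a b (d − a/2):
a = d − √(d² − 2M_n/(0.85 f'_c b)) = 15.7 − √(15.7² − 2 × 1700/(0.85 × 6 × 10.9)) = 2.086 in.
A_s = 0.85 f'_c a b / f_y = 0.85 × 6 × 2.086 × 10.9 / 75 = 1.546 in².

A_s ≈ 1.55 in²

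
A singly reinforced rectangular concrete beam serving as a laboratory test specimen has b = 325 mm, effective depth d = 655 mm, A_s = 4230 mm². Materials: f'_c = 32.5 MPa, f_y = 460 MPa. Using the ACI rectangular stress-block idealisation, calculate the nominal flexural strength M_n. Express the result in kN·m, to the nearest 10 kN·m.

T = A_s f_y = 4230 × 460 = 1945800 N = 1945.8 kN.
From C = T: a = T/(0.85 f'_c b) = 1945800/(0.85 × 32.5 × 325) = 216.73 mm.
M_n = T(d − a/2) = 1945.8 kN × (655 − 108.365) mm = 1063.64 kN·m.

M_n ≈ 1060 kN·m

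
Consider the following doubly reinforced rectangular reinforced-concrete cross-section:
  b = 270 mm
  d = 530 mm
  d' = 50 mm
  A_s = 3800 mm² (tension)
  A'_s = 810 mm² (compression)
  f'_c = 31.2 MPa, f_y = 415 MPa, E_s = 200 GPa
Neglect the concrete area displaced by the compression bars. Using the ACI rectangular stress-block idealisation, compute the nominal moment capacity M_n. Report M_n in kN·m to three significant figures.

Assume both tension and compression steel yield.
Net tension couple steel: A_s − A'_s = 2990 mm².
a = (A_s − A'_s) f_y / (0.85 f'_c b) = 1240850/(0.85 × 31.2 × 270) = 173.29 mm.
c = a/β₁ = 173.29/0.827 = 209.54 mm; ε'_s = 0.003(c − d')/c = 0.0023 ≥ f_y/E_s = 0.0021, so compression steel does yield.
M_n = (A_s − A'_s) f_y (d − a/2) + A'_s f_y (d − d') = [1240850 × (530 − 86.645) + 336150 × (530 − 50)] × 10⁻⁶ = 550.14 + 161.35 = 711.49 kN·m.

M_n ≈ 711 kN·m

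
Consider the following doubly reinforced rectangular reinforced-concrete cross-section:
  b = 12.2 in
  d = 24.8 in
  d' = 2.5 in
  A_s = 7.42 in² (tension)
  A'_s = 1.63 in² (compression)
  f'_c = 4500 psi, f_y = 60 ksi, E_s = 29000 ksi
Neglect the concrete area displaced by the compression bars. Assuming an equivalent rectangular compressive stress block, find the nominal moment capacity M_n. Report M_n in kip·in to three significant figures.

M_n ≈ 9500 kip·in

Assume both steels yield.
a = (A_s − A'_s) f_y/(0.85 f'_c b) = (7.42 − 1.63) × 60/(0.85 × 4.5 × 12.2) = 7.445 in.
c = a/β₁ = 7.445/0.825 = 9.024 in; ε'_s = 0.003(c − d')/c = 0.0022 ≥ ε_y = 0.0021, so the compression steel yields.
M_n = (A_s − A'_s) f_y (d − a/2) + A'_s f_y (d − d') = 347.4 × (24.8 − 3.7225) + 97.8 × (24.8 − 2.5) = 7322.3 + 2180.9 = 9503.2 kip·in.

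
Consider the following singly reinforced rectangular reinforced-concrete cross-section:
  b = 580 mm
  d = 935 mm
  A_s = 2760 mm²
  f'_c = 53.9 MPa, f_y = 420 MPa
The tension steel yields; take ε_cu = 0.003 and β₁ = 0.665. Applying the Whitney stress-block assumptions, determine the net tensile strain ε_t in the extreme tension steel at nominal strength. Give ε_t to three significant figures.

a = A_s f_y/(0.85 f'_c b) = 43.62 mm.
β₁ = 0.665, so c = a/β₁ = 43.62/0.665 = 65.59 mm.
From the linear strain diagram with ε_cu = 0.003: ε_t = 0.003 (d − c)/c = 0.003 × (935 − 65.59)/65.59 = 0.0398.
Since ε_t ≥ 0.005, the section is tension-controlled.

ε_t ≈ 0.0398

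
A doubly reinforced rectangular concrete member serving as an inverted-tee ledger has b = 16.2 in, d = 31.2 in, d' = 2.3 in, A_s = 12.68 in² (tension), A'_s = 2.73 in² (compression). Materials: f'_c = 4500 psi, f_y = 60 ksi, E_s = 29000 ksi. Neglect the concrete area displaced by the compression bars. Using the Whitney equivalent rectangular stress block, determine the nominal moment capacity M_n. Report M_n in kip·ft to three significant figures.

Assume both steels yield.
a = (A_s − A'_s) f_y/(0.85 f'_c b) = (12.68 − 2.73) × 60/(0.85 × 4.5 × 16.2) = 9.634 in.
c = a/β₁ = 9.634/0.825 = 11.678 in; ε'_s = 0.003(c − d')/c = 0.0024 ≥ ε_y = 0.0021, so the compression steel yields.
M_n = (A_s − A'_s) f_y (d − a/2) + A'_s f_y (d − d') = 597 × (31.2 − 4.817) + 163.8 × (31.2 − 2.3) = 15750.7 + 4733.8 = 20484.5 kip·in = 20484.5/12 = 1707.04 kip·ft.

M_n ≈ 1710 kip·ft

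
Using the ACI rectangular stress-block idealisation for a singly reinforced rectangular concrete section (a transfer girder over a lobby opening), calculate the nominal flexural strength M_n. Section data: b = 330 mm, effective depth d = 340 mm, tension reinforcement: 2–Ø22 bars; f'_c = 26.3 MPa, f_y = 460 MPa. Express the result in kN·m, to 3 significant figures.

M_n ≈ 111 kN·m

A_s = 2 × 380 = 760 mm².
T = A_s f_y = 760 × 460 = 349600 N = 349.6 kN.
From C = T: a = T/(0.85 f'_c b) = 349600/(0.85 × 26.3 × 330) = 47.39 mm.
M_n = T(d − a/2) = 349.6 kN × (340 − 23.695) mm = 110.58 kN·m.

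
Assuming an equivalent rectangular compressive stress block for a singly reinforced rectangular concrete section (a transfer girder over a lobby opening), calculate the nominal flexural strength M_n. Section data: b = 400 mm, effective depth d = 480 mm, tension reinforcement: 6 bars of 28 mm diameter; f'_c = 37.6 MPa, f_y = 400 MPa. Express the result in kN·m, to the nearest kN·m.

A_s = 6 × 616 = 3696 mm².
T = A_s f_y = 3696 × 400 = 1478400 N = 1478.4 kN.
From C = T: a = T/(0.85 f'_c b) = 1478400/(0.85 × 37.6 × 400) = 115.64 mm.
M_n = T(d − a/2) = 1478.4 kN × (480 − 57.82) mm = 624.15 kN·m.

M_n ≈ 624 kN·m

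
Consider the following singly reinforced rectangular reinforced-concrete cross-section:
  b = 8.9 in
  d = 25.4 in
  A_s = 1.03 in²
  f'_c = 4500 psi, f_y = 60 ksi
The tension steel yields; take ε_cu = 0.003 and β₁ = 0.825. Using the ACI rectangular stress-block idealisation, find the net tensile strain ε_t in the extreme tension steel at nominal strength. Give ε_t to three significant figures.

ε_t ≈ 0.0316

a = A_s f_y/(0.85 f'_c b) = 1.815 in.
β₁ = 0.825, so c = a/β₁ = 1.815/0.825 = 2.200 in.
From the linear strain diagram with ε_cu = 0.003: ε_t = 0.003 (d − c)/c = 0.003 × (25.4 − 2.200)/2.200 = 0.0316.
Since ε_t ≥ 0.005, the section is tension-controlled.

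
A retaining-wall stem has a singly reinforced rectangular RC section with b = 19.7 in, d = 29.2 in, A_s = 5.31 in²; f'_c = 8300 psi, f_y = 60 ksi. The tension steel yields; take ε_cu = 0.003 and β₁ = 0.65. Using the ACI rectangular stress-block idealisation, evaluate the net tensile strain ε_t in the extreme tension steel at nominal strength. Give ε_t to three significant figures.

ε_t ≈ 0.0218

a = A_s f_y/(0.85 f'_c b) = 2.292 in.
β₁ = 0.65, so c = a/β₁ = 2.292/0.65 = 3.526 in.
From the linear strain diagram with ε_cu = 0.003: ε_t = 0.003 (d − c)/c = 0.003 × (29.2 − 3.526)/3.526 = 0.0218.
Since ε_t ≥ 0.005, the section is tension-controlled.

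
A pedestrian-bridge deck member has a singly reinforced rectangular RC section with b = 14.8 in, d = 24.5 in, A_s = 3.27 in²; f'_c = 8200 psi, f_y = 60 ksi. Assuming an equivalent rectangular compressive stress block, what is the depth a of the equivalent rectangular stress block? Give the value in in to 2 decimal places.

a ≈ 1.90 in

T = A_s f_y = 3.27 × 60 = 196.2 kips.
a = T/(0.85 f'_c b) = 196.2/(0.85 × 8.2 × 14.8) = 1.90 in.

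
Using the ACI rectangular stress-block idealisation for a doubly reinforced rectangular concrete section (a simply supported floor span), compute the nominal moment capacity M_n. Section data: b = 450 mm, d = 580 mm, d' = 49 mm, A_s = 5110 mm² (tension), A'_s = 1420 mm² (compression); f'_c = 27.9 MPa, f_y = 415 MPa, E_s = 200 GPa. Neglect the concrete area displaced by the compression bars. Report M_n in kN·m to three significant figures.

Assume both tension and compression steel yield.
Net tension couple steel: A_s − A'_s = 3690 mm².
a = (A_s − A'_s) f_y / (0.85 f'_c b) = 1531350/(0.85 × 27.9 × 450) = 143.50 mm.
c = a/β₁ = 143.50/0.85 = 168.82 mm; ε'_s = 0.003(c − d')/c = 0.0021 ≥ f_y/E_s = 0.0021, so compression steel does yield.
M_n = (A_s − A'_s) f_y (d − a/2) + A'_s f_y (d − d') = [1531350 × (580 − 71.75) + 589300 × (580 − 49)] × 10⁻⁶ = 778.31 + 312.92 = 1091.23 kN·m.

M_n ≈ 1090 kN·m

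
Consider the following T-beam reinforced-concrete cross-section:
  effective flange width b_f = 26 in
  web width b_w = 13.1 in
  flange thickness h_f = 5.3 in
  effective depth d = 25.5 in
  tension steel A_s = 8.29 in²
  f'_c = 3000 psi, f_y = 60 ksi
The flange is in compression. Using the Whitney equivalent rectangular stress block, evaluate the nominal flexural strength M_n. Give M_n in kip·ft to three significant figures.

M_n ≈ 888 kip·ft

Tension: T = A_s f_y = 8.29 × 60 = 497.4 kips.
Try a within the flange: a = T/(0.85 f'_c b_f) = 497.4/(0.85 × 3 × 26) = 7.502 in.
a = 7.502 > h_f = 5.3 in: the block extends into the web. Split into flange-overhang and web parts.
C_f = 0.85 f'_c (b_f − b_w) h_f = 0.85 × 3 × (26 − 13.1) × 5.3 = 174.3 kips.
Remaining web compression depth: a_w = (T − C_f)/(0.85 f'_c b_w) = (497.4 − 174.3)/(0.85 × 3 × 13.1) = 9.672 in.
M_n = C_f(d − h_f/2) + (T − C_f)(d − a_w/2) = 174.3 × (25.5 − 2.65) + 323.1 × (25.5 − 4.836) = 3982.8 + 6676.5 = 10659.3 kip·in.
M_n = 10659.3/12 = 888.28 kip·ft.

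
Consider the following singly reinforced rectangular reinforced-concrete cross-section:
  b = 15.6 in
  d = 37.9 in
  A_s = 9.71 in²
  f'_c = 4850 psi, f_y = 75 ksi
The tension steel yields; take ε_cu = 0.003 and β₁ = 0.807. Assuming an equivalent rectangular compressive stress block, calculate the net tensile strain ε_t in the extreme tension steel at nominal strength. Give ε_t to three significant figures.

ε_t ≈ 0.00510

a = A_s f_y/(0.85 f'_c b) = 11.324 in.
β₁ = 0.807, so c = a/β₁ = 11.324/0.807 = 14.032 in.
From the linear strain diagram with ε_cu = 0.003: ε_t = 0.003 (d − c)/c = 0.003 × (37.9 − 14.032)/14.032 = 0.00510.
Since ε_t ≥ 0.005, the section is tension-controlled.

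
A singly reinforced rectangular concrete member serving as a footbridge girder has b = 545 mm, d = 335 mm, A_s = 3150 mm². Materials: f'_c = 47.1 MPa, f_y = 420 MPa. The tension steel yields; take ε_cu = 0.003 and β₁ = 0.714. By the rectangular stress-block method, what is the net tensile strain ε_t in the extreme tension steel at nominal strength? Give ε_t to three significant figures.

a = A_s f_y/(0.85 f'_c b) = 60.64 mm.
β₁ = 0.714, so c = a/β₁ = 60.64/0.714 = 84.93 mm.
From the linear strain diagram with ε_cu = 0.003: ε_t = 0.003 (d − c)/c = 0.003 × (335 − 84.93)/84.93 = 0.00883.
Since ε_t ≥ 0.005, the section is tension-controlled.

ε_t ≈ 0.00883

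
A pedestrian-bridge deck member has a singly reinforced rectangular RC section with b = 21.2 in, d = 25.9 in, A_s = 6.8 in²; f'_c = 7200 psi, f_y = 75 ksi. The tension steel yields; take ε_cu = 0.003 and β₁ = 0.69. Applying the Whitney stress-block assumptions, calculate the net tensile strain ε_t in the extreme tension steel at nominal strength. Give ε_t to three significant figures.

a = A_s f_y/(0.85 f'_c b) = 3.931 in.
β₁ = 0.69, so c = a/β₁ = 3.931/0.69 = 5.697 in.
From the linear strain diagram with ε_cu = 0.003: ε_t = 0.003 (d − c)/c = 0.003 × (25.9 − 5.697)/5.697 = 0.0106.
Since ε_t ≥ 0.005, the section is tension-controlled.

ε_t ≈ 0.0106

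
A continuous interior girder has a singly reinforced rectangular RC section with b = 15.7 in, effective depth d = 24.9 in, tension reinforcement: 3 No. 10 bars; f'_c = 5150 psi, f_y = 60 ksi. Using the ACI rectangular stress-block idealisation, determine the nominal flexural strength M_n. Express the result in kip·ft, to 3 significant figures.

M_n ≈ 443 kip·ft

A_s = 3 × 1.27 = 3.81 in².
T = A_s f_y = 3.81 × 60 = 228.6 kips.
a = T/(0.85 f'_c b) = 228.6/(0.85 × 5.15 × 15.7) = 3.326 in.
M_n = T(d − a/2) = 228.6 × (24.9 − 1.663) = 5312.0 kip·in = 5312.0/12 = 442.67 kip·ft.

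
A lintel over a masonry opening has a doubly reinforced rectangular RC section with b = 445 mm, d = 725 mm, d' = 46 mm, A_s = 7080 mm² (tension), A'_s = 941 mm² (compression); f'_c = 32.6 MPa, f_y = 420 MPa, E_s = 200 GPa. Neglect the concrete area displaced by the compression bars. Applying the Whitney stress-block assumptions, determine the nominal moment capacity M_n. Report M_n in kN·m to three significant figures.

Assume both tension and compression steel yield.
Net tension couple steel: A_s − A'_s = 6139 mm².
a = (A_s − A'_s) f_y / (0.85 f'_c b) = 2578380/(0.85 × 32.6 × 445) = 209.10 mm.
c = a/β₁ = 209.10/0.817 = 255.94 mm; ε'_s = 0.003(c − d')/c = 0.0025 ≥ f_y/E_s = 0.0021, so compression steel does yield.
M_n = (A_s − A'_s) f_y (d − a/2) + A'_s f_y (d − d') = [2578380 × (725 − 104.55) + 395220 × (725 − 46)] × 10⁻⁶ = 1599.76 + 268.35 = 1868.11 kN·m.

M_n ≈ 1870 kN·m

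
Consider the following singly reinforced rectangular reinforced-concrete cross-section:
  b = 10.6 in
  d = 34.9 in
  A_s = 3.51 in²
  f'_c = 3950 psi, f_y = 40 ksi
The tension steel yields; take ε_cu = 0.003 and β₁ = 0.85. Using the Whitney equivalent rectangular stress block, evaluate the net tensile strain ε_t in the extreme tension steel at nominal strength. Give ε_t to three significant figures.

ε_t ≈ 0.0196

a = A_s f_y/(0.85 f'_c b) = 3.945 in.
β₁ = 0.85, so c = a/β₁ = 3.945/0.85 = 4.641 in.
From the linear strain diagram with ε_cu = 0.003: ε_t = 0.003 (d − c)/c = 0.003 × (34.9 − 4.641)/4.641 = 0.0196.
Since ε_t ≥ 0.005, the section is tension-controlled.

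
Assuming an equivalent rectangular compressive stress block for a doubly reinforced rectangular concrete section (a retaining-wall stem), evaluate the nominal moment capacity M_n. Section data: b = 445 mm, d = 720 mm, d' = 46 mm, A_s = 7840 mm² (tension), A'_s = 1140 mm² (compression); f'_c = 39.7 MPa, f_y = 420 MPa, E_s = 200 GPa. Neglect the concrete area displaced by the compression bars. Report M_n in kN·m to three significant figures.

Assume both tension and compression steel yield.
Net tension couple steel: A_s − A'_s = 6700 mm².
a = (A_s − A'_s) f_y / (0.85 f'_c b) = 2814000/(0.85 × 39.7 × 445) = 187.39 mm.
c = a/β₁ = 187.39/0.766 = 244.63 mm; ε'_s = 0.003(c − d')/c = 0.0024 ≥ f_y/E_s = 0.0021, so compression steel does yield.
M_n = (A_s − A'_s) f_y (d − a/2) + A'_s f_y (d − d') = [2814000 × (720 − 93.695) + 478800 × (720 − 46)] × 10⁻⁶ = 1762.42 + 322.71 = 2085.13 kN·m.

M_n ≈ 2090 kN·m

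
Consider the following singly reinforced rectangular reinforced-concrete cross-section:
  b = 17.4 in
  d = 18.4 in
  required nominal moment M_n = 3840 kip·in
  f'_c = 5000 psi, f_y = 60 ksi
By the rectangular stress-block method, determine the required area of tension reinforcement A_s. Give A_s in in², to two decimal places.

A_s ≈ 3.80 in²

From M_n = 0.85 f'_c a b (d − a/2):
a = d − √(d² − 2M_n/(0.85 f'_c b)) = 18.4 − √(18.4² − 2 × 3840/(0.85 × 5 × 17.4)) = 3.080 in.
A_s = 0.85 f'_c a b / f_y = 0.85 × 5 × 3.080 × 17.4 / 60 = 3.796 in².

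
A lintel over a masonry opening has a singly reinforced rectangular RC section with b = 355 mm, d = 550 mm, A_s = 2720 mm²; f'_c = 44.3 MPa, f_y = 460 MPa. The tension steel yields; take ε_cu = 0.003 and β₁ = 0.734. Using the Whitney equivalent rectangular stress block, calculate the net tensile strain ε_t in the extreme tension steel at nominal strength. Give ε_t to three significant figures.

a = A_s f_y/(0.85 f'_c b) = 93.60 mm.
β₁ = 0.734, so c = a/β₁ = 93.60/0.734 = 127.52 mm.
From the linear strain diagram with ε_cu = 0.003: ε_t = 0.003 (d − c)/c = 0.003 × (550 − 127.52)/127.52 = 0.00994.
Since ε_t ≥ 0.005, the section is tension-controlled.

ε_t ≈ 0.00994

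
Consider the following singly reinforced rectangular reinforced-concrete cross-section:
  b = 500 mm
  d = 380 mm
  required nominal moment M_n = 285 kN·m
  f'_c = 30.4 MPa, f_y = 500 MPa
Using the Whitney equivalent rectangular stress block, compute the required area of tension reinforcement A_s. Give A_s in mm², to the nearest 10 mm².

A_s ≈ 1640 mm²

With M_n = 0.85 f'_c a b (d − a/2), solve the quadratic for a:
a = d − √(d² − 2M_n/(0.85 f'_c b)) = 380 − √(380² − 2 × 285×10⁶/(0.85 × 30.4 × 500)) = 63.33 mm.
A_s = 0.85 f'_c a b / f_y = 0.85 × 30.4 × 63.33 × 500 / 500 = 1636.4 mm².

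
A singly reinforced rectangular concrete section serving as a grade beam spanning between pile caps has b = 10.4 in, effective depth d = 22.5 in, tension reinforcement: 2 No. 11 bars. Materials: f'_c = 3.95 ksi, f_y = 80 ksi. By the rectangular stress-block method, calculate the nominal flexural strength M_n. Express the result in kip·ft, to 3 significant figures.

A_s = 2 × 1.56 = 3.12 in².
T = A_s f_y = 3.12 × 80 = 249.6 kips.
a = T/(0.85 f'_c b) = 249.6/(0.85 × 3.95 × 10.4) = 7.148 in.
M_n = T(d − a/2) = 249.6 × (22.5 − 3.574) = 4723.9 kip·in = 4723.9/12 = 393.66 kip·ft.

M_n ≈ 394 kip·ft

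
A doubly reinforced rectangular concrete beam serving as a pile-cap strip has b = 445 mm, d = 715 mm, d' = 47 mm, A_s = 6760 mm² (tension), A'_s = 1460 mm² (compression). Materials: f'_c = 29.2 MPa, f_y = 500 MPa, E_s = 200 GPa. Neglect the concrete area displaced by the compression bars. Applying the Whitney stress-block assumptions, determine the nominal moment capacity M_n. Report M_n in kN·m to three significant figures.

M_n ≈ 2060 kN·m

Assume both tension and compression steel yield.
Net tension couple steel: A_s − A'_s = 5300 mm².
a = (A_s − A'_s) f_y / (0.85 f'_c b) = 2650000/(0.85 × 29.2 × 445) = 239.93 mm.
c = a/β₁ = 239.93/0.841 = 285.29 mm; ε'_s = 0.003(c − d')/c = 0.0025 ≥ f_y/E_s = 0.0025, so compression steel does yield.
M_n = (A_s − A'_s) f_y (d − a/2) + A'_s f_y (d − d') = [2650000 × (715 − 119.965) + 730000 × (715 − 47)] × 10⁻⁶ = 1576.84 + 487.64 = 2064.48 kN·m.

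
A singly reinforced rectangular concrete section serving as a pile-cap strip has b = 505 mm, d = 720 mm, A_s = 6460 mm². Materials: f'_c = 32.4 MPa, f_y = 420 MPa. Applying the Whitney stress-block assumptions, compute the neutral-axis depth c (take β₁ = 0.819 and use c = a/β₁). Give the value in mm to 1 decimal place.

c ≈ 238.2 mm

T = A_s f_y = 6460 × 420 = 2713200 N = 2713.2 kN.
Setting C = 0.85 f'_c a b equal to T: a = 2713200/(0.85 × 32.4 × 505) = 195.086 mm.
With β₁ = 0.819, c = a/β₁ = 195.086/0.819 = 238.2 mm.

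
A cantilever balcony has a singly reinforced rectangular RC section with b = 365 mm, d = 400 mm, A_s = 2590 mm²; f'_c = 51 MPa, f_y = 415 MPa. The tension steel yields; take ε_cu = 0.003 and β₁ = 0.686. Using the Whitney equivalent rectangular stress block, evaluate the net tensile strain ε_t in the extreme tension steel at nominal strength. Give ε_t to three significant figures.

a = A_s f_y/(0.85 f'_c b) = 67.93 mm.
β₁ = 0.686, so c = a/β₁ = 67.93/0.686 = 99.02 mm.
From the linear strain diagram with ε_cu = 0.003: ε_t = 0.003 (d − c)/c = 0.003 × (400 − 99.02)/99.02 = 0.00912.
Since ε_t ≥ 0.005, the section is tension-controlled.

ε_t ≈ 0.00912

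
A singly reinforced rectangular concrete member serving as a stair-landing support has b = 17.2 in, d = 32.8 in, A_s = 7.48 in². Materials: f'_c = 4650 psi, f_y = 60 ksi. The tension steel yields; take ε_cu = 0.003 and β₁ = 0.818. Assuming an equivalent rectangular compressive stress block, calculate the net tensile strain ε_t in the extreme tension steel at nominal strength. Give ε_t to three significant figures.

a = A_s f_y/(0.85 f'_c b) = 6.602 in.
β₁ = 0.818, so c = a/β₁ = 6.602/0.818 = 8.071 in.
From the linear strain diagram with ε_cu = 0.003: ε_t = 0.003 (d − c)/c = 0.003 × (32.8 − 8.071)/8.071 = 0.00919.
Since ε_t ≥ 0.005, the section is tension-controlled.

ε_t ≈ 0.00919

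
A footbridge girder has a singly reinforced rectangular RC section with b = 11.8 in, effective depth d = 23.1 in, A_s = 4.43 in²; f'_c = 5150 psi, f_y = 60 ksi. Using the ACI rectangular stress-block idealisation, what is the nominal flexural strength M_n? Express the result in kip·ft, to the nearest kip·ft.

M_n ≈ 455 kip·ft

T = A_s f_y = 4.43 × 60 = 265.8 kips.
a = T/(0.85 f'_c b) = 265.8/(0.85 × 5.15 × 11.8) = 5.146 in.
M_n = T(d − a/2) = 265.8 × (23.1 − 2.573) = 5456.1 kip·in = 5456.1/12 = 454.68 kip·ft.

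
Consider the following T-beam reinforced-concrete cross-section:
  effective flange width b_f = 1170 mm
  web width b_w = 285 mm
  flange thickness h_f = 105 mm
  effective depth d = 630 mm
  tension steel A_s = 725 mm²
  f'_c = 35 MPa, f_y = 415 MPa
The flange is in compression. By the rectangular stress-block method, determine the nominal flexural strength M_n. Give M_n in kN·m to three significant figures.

M_n ≈ 188 kN·m

Tension: T = A_s f_y = 725 × 415 = 300875 N.
Try a within the flange: a = T/(0.85 f'_c b_f) = 300875/(0.85 × 35 × 1170) = 8.64 mm.
Since a = 8.64 ≤ h_f = 105 mm, the stress block lies entirely in the flange; analyse as a rectangular beam of width b_f.
M_n = T(d − a/2) = 300875 × (630 − 4.32) = 188.25 × 10⁶ N·mm.
M_n = 188.25 kN·m.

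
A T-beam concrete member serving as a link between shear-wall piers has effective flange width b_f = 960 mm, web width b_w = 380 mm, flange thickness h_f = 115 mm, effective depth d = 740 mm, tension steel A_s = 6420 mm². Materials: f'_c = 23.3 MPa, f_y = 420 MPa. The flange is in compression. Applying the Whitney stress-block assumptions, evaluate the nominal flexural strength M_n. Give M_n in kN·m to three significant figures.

Tension: T = A_s f_y = 6420 × 420 = 2696400 N.
Try a within the flange: a = T/(0.85 f'_c b_f) = 2696400/(0.85 × 23.3 × 960) = 141.82 mm.
a = 141.82 > h_f = 115 mm: the block extends into the web. Split into flange-overhang and web parts.
C_f = 0.85 f'_c (b_f − b_w) h_f = 0.85 × 23.3 × (960 − 380) × 115 = 1320994 N.
Remaining web compression depth: a_w = (T − C_f)/(0.85 f'_c b_w) = (2696400 − 1320994)/(0.85 × 23.3 × 380) = 182.76 mm.
M_n = C_f(d − h_f/2) + (T − C_f)(d − a_w/2) = 1320994 × (740 − 57.5) + 1375406 × (740 − 91.38) = 901.58 + 892.12 = 1793.70 × 10⁶ N·mm.
M_n = 1793.70 kN·m.

M_n ≈ 1790 kN·m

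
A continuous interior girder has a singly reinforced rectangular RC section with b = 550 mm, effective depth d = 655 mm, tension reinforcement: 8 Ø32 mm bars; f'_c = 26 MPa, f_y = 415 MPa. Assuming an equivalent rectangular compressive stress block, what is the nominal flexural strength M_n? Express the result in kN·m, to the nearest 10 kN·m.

A_s = 8 × 804 = 6432 mm².
T = A_s f_y = 6432 × 415 = 2669280 N = 2669.28 kN.
From C = T: a = T/(0.85 f'_c b) = 2669280/(0.85 × 26 × 550) = 219.60 mm.
M_n = T(d − a/2) = 2669.28 kN × (655 − 109.8) mm = 1455.29 kN·m.

M_n ≈ 1460 kN·m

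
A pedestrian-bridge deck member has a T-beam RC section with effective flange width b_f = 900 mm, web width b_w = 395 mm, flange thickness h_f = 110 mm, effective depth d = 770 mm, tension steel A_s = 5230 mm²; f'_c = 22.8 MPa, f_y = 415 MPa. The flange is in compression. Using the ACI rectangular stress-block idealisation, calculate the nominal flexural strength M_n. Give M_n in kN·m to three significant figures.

M_n ≈ 1530 kN·m

Tension: T = A_s f_y = 5230 × 415 = 2170450 N.
Try a within the flange: a = T/(0.85 f'_c b_f) = 2170450/(0.85 × 22.8 × 900) = 124.44 mm.
a = 124.44 > h_f = 110 mm: the block extends into the web. Split into flange-overhang and web parts.
C_f = 0.85 f'_c (b_f − b_w) h_f = 0.85 × 22.8 × (900 − 395) × 110 = 1076559 N.
Remaining web compression depth: a_w = (T − C_f)/(0.85 f'_c b_w) = (2170450 − 1076559)/(0.85 × 22.8 × 395) = 142.90 mm.
M_n = C_f(d − h_f/2) + (T − C_f)(d − a_w/2) = 1076559 × (770 − 55) + 1093891 × (770 − 71.45) = 769.74 + 764.14 = 1533.88 × 10⁶ N·mm.
M_n = 1533.88 kN·m.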